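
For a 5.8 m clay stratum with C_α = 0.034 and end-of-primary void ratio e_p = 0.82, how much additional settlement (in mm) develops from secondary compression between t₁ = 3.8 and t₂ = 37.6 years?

Secondary compression: S_s = C_α·H/(1+e_p)·log₁₀(t₂/t₁)
S_s = 0.034×5.8/(1+0.82)×log₁₀(37.6/3.8)
    = 0.1084 × 0.9954 = 0.1079 m

S_s ≈ 108 mm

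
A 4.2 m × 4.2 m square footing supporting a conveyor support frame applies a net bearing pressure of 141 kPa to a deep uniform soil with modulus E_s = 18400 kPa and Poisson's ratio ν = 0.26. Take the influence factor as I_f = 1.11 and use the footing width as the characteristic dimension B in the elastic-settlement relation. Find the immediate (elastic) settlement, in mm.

S_e ≈ 33.3 mm

Immediate (elastic) settlement: S_e = q·B·(1−ν²)/E_s · I_f.
S_e = 141 × 4.2 × (1 − 0.26²) / 18400 × 1.11
    = 141 × 4.2 × 0.9324 / 18400 × 1.11
    = 0.03331 m = 33.31 mm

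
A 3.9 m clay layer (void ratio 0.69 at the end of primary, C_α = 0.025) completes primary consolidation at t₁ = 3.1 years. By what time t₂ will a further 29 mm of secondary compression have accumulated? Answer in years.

S_s = C_α·H/(1+e_p)·log₁₀(t₂/t₁) ⇒ log₁₀(t₂/t₁) = S_s·(1+e_p)/(C_α·H).
log₁₀(t₂/t₁) = 0.029 × (1+0.69) / (0.025×3.9) = 0.5027
t₂ = t₁ × 10^0.5027 = 3.1 × 3.182 = 9.863 years

t₂ ≈ 9.86 years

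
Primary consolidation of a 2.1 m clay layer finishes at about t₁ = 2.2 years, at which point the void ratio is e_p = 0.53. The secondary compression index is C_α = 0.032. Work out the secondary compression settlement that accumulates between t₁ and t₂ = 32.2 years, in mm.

Secondary compression: S_s = C_α·H/(1+e_p)·log₁₀(t₂/t₁)
S_s = 0.032×2.1/(1+0.53)×log₁₀(32.2/2.2)
    = 0.04392 × 1.165 = 0.05119 m

S_s ≈ 51.2 mm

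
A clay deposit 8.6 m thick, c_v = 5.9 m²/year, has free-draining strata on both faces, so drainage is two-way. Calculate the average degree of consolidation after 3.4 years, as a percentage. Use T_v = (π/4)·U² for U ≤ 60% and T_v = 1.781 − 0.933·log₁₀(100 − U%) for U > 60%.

Drainage path length: H_d = H/2 = 4.3 m (double drainage).
T_v = c_v·t/H_d² = 5.9×3.4/4.3² = 1.0849.
T_v = 1.0849 corresponds to the U > 60% branch:
U = 1 − 10^((1.781 − T_v)/0.933)/100 = 0.9443

U ≈ 94.4 %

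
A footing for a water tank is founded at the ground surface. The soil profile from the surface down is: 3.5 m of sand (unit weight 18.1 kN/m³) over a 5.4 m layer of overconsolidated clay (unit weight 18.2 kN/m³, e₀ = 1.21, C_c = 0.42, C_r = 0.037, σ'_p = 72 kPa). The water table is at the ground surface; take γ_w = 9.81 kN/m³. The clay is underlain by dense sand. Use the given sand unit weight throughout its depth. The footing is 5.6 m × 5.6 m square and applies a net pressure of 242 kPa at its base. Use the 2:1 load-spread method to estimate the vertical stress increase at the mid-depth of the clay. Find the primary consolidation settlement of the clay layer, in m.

Mid-depth of clay below the ground surface: z = 3.5 + 5.4/2 = 6.2 m.
Total vertical stress at mid-clay: σ_v = 18.1×3.5 + 18.2×2.7 = 112.49 kPa.
Pore pressure: u = 9.81×(6.2 − 0) = 60.822 kPa.
Initial effective stress: σ'_0 = σ_v − u = 112.49 − 60.822 = 51.668 kPa.
Stress increase at mid-clay by the 2:1 spreading method:
Δσ = qBL/((B+z)(L+z)) = 242×5.6×5.6/((5.6+6.2)(5.6+6.2)) = 54.504 kPa
Final effective stress: σ'_f = 51.668 + 54.504 = 106.17 kPa.
σ'_f = 106.17 > σ'_p = 72 kPa, so the stress path crosses the preconsolidation pressure — recompression up to σ'_p, then virgin compression beyond:
S_c = H/(1+e₀)·[C_r·log₁₀(σ'_p/σ'_0) + C_c·log₁₀(σ'_f/σ'_p)]
    = 5.4/2.21 × [0.037×log₁₀(72/51.668) + 0.42×log₁₀(106.17/72)]
    = 2.4434 × [0.0053321 + 0.070841] = 0.1861 m

S_c ≈ 0.186 m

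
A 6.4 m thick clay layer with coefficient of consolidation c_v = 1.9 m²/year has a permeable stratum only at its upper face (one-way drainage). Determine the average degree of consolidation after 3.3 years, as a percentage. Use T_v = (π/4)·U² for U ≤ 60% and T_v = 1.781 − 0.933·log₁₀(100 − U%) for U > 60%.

Drainage path length: H_d = H = 6.4 m (single drainage).
T_v = c_v·t/H_d² = 1.9×3.3/6.4² = 0.15308.
T_v = 0.15308 corresponds to the U ≤ 60% branch:
U = √(4T_v/π) = 0.4415

U ≈ 44.1 %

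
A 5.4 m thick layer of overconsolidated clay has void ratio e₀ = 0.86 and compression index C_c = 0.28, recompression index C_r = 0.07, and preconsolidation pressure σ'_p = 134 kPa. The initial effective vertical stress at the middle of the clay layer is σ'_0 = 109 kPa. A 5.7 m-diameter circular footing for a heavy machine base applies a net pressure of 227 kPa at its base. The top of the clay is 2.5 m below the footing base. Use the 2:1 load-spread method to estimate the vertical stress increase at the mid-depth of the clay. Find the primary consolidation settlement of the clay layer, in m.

Mid-depth of clay below the footing base: z = 2.5 + 5.4/2 = 5.2 m.
Stress increase at mid-clay by the 2:1 spreading method:
Δσ ≈ qD²/(D+z)² = 227×5.7²/(5.7+5.2)² = 62.076 kPa
Final effective stress: σ'_f = 109 + 62.076 = 171.08 kPa.
σ'_f = 171.08 > σ'_p = 134 kPa, so the stress path crosses the preconsolidation pressure — recompression up to σ'_p, then virgin compression beyond:
S_c = H/(1+e₀)·[C_r·log₁₀(σ'_p/σ'_0) + C_c·log₁₀(σ'_f/σ'_p)]
    = 5.4/1.86 × [0.07×log₁₀(134/109) + 0.28×log₁₀(171.08/134)]
    = 2.9032 × [0.0062775 + 0.029706] = 0.1045 m

S_c ≈ 0.104 m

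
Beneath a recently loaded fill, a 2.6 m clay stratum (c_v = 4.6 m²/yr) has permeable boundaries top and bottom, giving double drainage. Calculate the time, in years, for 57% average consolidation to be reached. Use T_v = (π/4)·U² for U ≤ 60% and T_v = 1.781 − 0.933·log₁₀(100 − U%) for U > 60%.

t ≈ 0.0938 years

Drainage path length: H_d = H/2 = 1.3 m (double drainage).
U ≤ 60%: T_v = (π/4)·U² = (π/4)×0.57² = 0.25518.
t = T_v·H_d²/c_v = 0.25518×1.3²/4.6 = 0.09375 years.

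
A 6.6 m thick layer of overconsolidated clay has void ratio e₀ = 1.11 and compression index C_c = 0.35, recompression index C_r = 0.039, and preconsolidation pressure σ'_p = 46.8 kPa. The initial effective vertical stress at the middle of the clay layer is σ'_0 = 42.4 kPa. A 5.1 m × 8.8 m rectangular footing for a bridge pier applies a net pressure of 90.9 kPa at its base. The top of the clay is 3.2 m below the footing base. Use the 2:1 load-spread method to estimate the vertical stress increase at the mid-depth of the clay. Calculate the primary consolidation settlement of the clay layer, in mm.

Mid-depth of clay below the footing base: z = 3.2 + 6.6/2 = 6.5 m.
Stress increase at mid-clay by the 2:1 spreading method:
Δσ = qBL/((B+z)(L+z)) = 90.9×5.1×8.8/((5.1+6.5)(8.8+6.5)) = 22.986 kPa
Final effective stress: σ'_f = 42.4 + 22.986 = 65.386 kPa.
σ'_f = 65.386 > σ'_p = 46.8 kPa, so the stress path crosses the preconsolidation pressure — recompression up to σ'_p, then virgin compression beyond:
S_c = H/(1+e₀)·[C_r·log₁₀(σ'_p/σ'_0) + C_c·log₁₀(σ'_f/σ'_p)]
    = 6.6/2.11 × [0.039×log₁₀(46.8/42.4) + 0.35×log₁₀(65.386/46.8)]
    = 3.128 × [0.0016723 + 0.050834] = 0.1642 m

S_c ≈ 164 mm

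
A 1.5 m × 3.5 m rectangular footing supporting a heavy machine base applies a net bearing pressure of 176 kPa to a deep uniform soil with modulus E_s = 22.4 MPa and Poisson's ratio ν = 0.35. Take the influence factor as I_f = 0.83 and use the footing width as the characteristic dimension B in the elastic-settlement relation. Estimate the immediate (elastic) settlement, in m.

Immediate (elastic) settlement: S_e = q·B·(1−ν²)/E_s · I_f.
E_s = 22.4 MPa = 22400 kPa.
S_e = 176 × 1.5 × (1 − 0.35²) / 22400 × 0.83
    = 176 × 1.5 × 0.8775 / 22400 × 0.83
    = 0.008584 m

S_e ≈ 0.00858 m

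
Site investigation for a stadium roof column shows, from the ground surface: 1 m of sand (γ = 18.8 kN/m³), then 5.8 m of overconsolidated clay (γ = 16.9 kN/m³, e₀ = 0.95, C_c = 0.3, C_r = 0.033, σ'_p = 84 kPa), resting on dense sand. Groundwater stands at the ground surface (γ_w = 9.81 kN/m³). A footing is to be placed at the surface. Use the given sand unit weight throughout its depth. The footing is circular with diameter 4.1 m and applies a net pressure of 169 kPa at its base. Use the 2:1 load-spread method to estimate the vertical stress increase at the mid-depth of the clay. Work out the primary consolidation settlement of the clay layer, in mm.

S_c ≈ 39.1 mm

Mid-depth of clay below the ground surface: z = 1 + 5.8/2 = 3.9 m.
Total vertical stress at mid-clay: σ_v = 18.8×1 + 16.9×2.9 = 67.81 kPa.
Pore pressure: u = 9.81×(3.9 − 0) = 38.259 kPa.
Initial effective stress: σ'_0 = σ_v − u = 67.81 − 38.259 = 29.551 kPa.
Stress increase at mid-clay by the 2:1 spreading method:
Δσ ≈ qD²/(D+z)² = 169×4.1²/(4.1+3.9)² = 44.389 kPa
Final effective stress: σ'_f = 29.551 + 44.389 = 73.94 kPa.
σ'_f = 73.94 ≤ σ'_p = 84 kPa, so the clay remains overconsolidated and only the recompression index applies:
S_c = C_r·H/(1+e₀)·log₁₀(σ'_f/σ'_0) = 0.033×5.8/1.95×log₁₀(73.94/29.551)
    = 0.098155 × 0.39831 = 0.0391 m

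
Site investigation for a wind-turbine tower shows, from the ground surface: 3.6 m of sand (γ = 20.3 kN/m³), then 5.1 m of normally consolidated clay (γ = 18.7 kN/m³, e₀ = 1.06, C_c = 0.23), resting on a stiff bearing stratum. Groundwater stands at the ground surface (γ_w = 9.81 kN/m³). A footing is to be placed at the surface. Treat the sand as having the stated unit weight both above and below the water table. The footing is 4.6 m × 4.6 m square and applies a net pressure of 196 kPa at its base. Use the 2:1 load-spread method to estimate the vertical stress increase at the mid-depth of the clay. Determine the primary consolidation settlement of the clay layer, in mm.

Mid-depth of clay below the ground surface: z = 3.6 + 5.1/2 = 6.15 m.
Total vertical stress at mid-clay: σ_v = 20.3×3.6 + 18.7×2.55 = 120.76 kPa.
Pore pressure: u = 9.81×(6.15 − 0) = 60.332 kPa.
Initial effective stress: σ'_0 = σ_v − u = 120.76 − 60.332 = 60.428 kPa.
Stress increase at mid-clay by the 2:1 spreading method:
Δσ = qBL/((B+z)(L+z)) = 196×4.6×4.6/((4.6+6.15)(4.6+6.15)) = 35.888 kPa
Final effective stress: σ'_f = σ'_0 + Δσ = 60.428 + 35.888 = 96.316 kPa.
Normally consolidated clay, so the full stress increment lies on the virgin compression line:
S_c = C_c·H/(1+e₀)·log₁₀(σ'_f/σ'_0) = 0.23×5.1/(1+1.06)×log₁₀(96.316/60.428)
    = 0.56942 × 0.20246 = 0.1153 m

S_c ≈ 115 mm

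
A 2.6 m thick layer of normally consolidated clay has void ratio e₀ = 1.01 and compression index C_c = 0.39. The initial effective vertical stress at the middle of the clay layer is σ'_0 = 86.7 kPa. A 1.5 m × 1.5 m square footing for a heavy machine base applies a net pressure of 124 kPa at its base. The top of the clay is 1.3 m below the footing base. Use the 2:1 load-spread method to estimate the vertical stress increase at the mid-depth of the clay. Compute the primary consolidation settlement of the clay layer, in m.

S_c ≈ 0.0384 m

Mid-depth of clay below the footing base: z = 1.3 + 2.6/2 = 2.6 m.
Stress increase at mid-clay by the 2:1 spreading method:
Δσ = qBL/((B+z)(L+z)) = 124×1.5×1.5/((1.5+2.6)(1.5+2.6)) = 16.597 kPa
Final effective stress: σ'_f = σ'_0 + Δσ = 86.7 + 16.597 = 103.3 kPa.
Normally consolidated clay, so the full stress increment lies on the virgin compression line:
S_c = C_c·H/(1+e₀)·log₁₀(σ'_f/σ'_0) = 0.39×2.6/(1+1.01)×log₁₀(103.3/86.7)
    = 0.50448 × 0.076081 = 0.03838 m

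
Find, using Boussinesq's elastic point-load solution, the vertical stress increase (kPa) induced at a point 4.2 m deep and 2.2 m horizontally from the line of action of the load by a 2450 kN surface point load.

Boussinesq vertical stress below a point load on an elastic half-space:
Δσ_z = 3P/(2πz²) · [1 + (r/z)²]^(−5/2)
r/z = 2.2/4.2 = 0.52381; [1+(r/z)²]^(−5/2) = 0.54545.
Δσ_z = 3×2450/(2π×4.2²) × 0.54545 = 66.315 × 0.54545 = 36.17 kPa

Δσ_z ≈ 36.2 kPa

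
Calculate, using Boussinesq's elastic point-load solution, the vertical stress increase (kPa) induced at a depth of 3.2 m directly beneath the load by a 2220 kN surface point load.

Δσ_z ≈ 104 kPa

Boussinesq vertical stress below a point load on an elastic half-space:
Δσ_z = 3P/(2πz²) · [1 + (r/z)²]^(−5/2)
r/z = 0/3.2 = 0; [1+(r/z)²]^(−5/2) = 1.
Δσ_z = 3×2220/(2π×3.2²) × 1 = 103.51 × 1 = 103.5 kPa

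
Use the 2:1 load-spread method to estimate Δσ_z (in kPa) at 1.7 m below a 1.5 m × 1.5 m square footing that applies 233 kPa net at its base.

By the 2:1 method the load spreads at 1 horizontal : 2 vertical, so at depth z the loaded area has grown by z in each plan dimension:
Δσ = qBL/((B+z)(L+z)) = 233×1.5×1.5/((1.5+1.7)(1.5+1.7)) = 51.196 kPa

Δσ_z ≈ 51.2 kPa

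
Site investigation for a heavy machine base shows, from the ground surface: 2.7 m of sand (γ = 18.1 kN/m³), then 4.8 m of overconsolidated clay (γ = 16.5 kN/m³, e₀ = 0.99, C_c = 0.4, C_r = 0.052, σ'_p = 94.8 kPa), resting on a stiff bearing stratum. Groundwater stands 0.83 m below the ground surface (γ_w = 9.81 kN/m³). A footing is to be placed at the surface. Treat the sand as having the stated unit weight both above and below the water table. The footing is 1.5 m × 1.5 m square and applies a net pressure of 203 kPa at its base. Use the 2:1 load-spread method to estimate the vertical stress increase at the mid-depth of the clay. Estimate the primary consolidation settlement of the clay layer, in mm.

Mid-depth of clay below the ground surface: z = 2.7 + 4.8/2 = 5.1 m.
Total vertical stress at mid-clay: σ_v = 18.1×2.7 + 16.5×2.4 = 88.47 kPa.
Pore pressure: u = 9.81×(5.1 − 0.83) = 41.889 kPa.
Initial effective stress: σ'_0 = σ_v − u = 88.47 − 41.889 = 46.581 kPa.
Stress increase at mid-clay by the 2:1 spreading method:
Δσ = qBL/((B+z)(L+z)) = 203×1.5×1.5/((1.5+5.1)(1.5+5.1)) = 10.486 kPa
Final effective stress: σ'_f = 46.581 + 10.486 = 57.067 kPa.
σ'_f = 57.067 ≤ σ'_p = 94.8 kPa, so the clay remains overconsolidated and only the recompression index applies:
S_c = C_r·H/(1+e₀)·log₁₀(σ'_f/σ'_0) = 0.052×4.8/1.99×log₁₀(57.067/46.581)
    = 0.12543 × 0.088176 = 0.01106 m

S_c ≈ 11.1 mm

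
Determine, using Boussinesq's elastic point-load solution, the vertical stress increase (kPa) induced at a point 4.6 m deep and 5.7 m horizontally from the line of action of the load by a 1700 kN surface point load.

Δσ_z ≈ 3.75 kPa

Boussinesq vertical stress below a point load on an elastic half-space:
Δσ_z = 3P/(2πz²) · [1 + (r/z)²]^(−5/2)
r/z = 5.7/4.6 = 1.2391; [1+(r/z)²]^(−5/2) = 0.097693.
Δσ_z = 3×1700/(2π×4.6²) × 0.097693 = 38.36 × 0.097693 = 3.748 kPa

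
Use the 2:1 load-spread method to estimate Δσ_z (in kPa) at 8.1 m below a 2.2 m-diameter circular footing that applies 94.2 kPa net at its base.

By the 2:1 method the load spreads at 1 horizontal : 2 vertical, so at depth z the loaded area has grown by z in each plan dimension:
Δσ ≈ qD²/(D+z)² = 94.2×2.2²/(2.2+8.1)² = 4.2976 kPa

Δσ_z ≈ 4.3 kPa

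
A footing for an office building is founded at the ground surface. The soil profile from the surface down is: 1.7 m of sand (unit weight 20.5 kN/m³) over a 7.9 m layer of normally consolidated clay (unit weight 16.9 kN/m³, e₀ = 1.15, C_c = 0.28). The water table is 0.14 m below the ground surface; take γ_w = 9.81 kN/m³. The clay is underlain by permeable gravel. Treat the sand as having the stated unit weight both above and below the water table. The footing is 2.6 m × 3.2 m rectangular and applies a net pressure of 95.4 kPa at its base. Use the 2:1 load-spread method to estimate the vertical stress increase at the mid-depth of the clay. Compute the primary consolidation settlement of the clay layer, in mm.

Mid-depth of clay below the ground surface: z = 1.7 + 7.9/2 = 5.65 m.
Total vertical stress at mid-clay: σ_v = 20.5×1.7 + 16.9×3.95 = 101.6 kPa.
Pore pressure: u = 9.81×(5.65 − 0.14) = 54.053 kPa.
Initial effective stress: σ'_0 = σ_v − u = 101.6 − 54.053 = 47.547 kPa.
Stress increase at mid-clay by the 2:1 spreading method:
Δσ = qBL/((B+z)(L+z)) = 95.4×2.6×3.2/((2.6+5.65)(3.2+5.65)) = 10.871 kPa
Final effective stress: σ'_f = σ'_0 + Δσ = 47.547 + 10.871 = 58.418 kPa.
Normally consolidated clay, so the full stress increment lies on the virgin compression line:
S_c = C_c·H/(1+e₀)·log₁₀(σ'_f/σ'_0) = 0.28×7.9/(1+1.15)×log₁₀(58.418/47.547)
    = 1.0288 × 0.089424 = 0.092 m

S_c ≈ 92 mm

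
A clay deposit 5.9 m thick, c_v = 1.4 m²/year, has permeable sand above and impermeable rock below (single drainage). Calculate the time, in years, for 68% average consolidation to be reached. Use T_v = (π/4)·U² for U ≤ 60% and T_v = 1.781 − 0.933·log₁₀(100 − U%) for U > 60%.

t ≈ 9.37 years

Drainage path length: H_d = H = 5.9 m (single drainage).
U > 60%: T_v = 1.781 − 0.933·log₁₀(100 − 68) = 0.3767.
t = T_v·H_d²/c_v = 0.3767×5.9²/1.4 = 9.366 years.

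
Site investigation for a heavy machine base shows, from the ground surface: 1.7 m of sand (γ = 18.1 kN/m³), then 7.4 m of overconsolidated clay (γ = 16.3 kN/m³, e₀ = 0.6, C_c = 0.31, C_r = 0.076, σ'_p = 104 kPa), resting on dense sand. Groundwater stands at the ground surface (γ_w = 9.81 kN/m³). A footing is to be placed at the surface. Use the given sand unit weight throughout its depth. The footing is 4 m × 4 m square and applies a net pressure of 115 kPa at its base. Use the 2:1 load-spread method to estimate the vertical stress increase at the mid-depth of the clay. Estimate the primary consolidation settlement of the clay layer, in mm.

Mid-depth of clay below the ground surface: z = 1.7 + 7.4/2 = 5.4 m.
Total vertical stress at mid-clay: σ_v = 18.1×1.7 + 16.3×3.7 = 91.08 kPa.
Pore pressure: u = 9.81×(5.4 − 0) = 52.974 kPa.
Initial effective stress: σ'_0 = σ_v − u = 91.08 − 52.974 = 38.106 kPa.
Stress increase at mid-clay by the 2:1 spreading method:
Δσ = qBL/((B+z)(L+z)) = 115×4×4/((4+5.4)(4+5.4)) = 20.824 kPa
Final effective stress: σ'_f = 38.106 + 20.824 = 58.93 kPa.
σ'_f = 58.93 ≤ σ'_p = 104 kPa, so the clay remains overconsolidated and only the recompression index applies:
S_c = C_r·H/(1+e₀)·log₁₀(σ'_f/σ'_0) = 0.076×7.4/1.6×log₁₀(58.93/38.106)
    = 0.3515 × 0.18934 = 0.06655 m

S_c ≈ 66.6 mm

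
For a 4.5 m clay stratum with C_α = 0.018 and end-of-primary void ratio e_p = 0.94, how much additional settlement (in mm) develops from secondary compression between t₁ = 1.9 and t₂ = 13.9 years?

S_s ≈ 36.1 mm

Secondary compression: S_s = C_α·H/(1+e_p)·log₁₀(t₂/t₁)
S_s = 0.018×4.5/(1+0.94)×log₁₀(13.9/1.9)
    = 0.04175 × 0.8643 = 0.03609 m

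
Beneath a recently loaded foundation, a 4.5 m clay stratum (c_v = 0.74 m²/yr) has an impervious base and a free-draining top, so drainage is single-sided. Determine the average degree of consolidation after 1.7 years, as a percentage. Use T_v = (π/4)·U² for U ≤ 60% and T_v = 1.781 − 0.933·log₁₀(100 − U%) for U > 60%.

Drainage path length: H_d = H = 4.5 m (single drainage).
T_v = c_v·t/H_d² = 0.74×1.7/4.5² = 0.062123.
T_v = 0.062123 corresponds to the U ≤ 60% branch:
U = √(4T_v/π) = 0.2812

U ≈ 28.1 %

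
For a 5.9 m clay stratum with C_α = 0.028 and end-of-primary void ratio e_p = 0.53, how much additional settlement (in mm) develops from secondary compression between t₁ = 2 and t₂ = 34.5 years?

Secondary compression: S_s = C_α·H/(1+e_p)·log₁₀(t₂/t₁)
S_s = 0.028×5.9/(1+0.53)×log₁₀(34.5/2)
    = 0.108 × 1.237 = 0.1335 m

S_s ≈ 134 mm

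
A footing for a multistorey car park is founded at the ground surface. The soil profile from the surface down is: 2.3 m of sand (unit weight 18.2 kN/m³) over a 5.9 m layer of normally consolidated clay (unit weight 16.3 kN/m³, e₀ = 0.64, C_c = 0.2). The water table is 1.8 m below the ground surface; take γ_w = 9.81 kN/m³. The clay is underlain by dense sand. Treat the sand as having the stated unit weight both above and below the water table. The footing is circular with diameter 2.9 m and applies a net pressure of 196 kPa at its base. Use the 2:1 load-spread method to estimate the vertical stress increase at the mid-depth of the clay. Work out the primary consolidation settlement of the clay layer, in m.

Mid-depth of clay below the ground surface: z = 2.3 + 5.9/2 = 5.25 m.
Total vertical stress at mid-clay: σ_v = 18.2×2.3 + 16.3×2.95 = 89.945 kPa.
Pore pressure: u = 9.81×(5.25 − 1.8) = 33.845 kPa.
Initial effective stress: σ'_0 = σ_v − u = 89.945 − 33.845 = 56.1 kPa.
Stress increase at mid-clay by the 2:1 spreading method:
Δσ ≈ qD²/(D+z)² = 196×2.9²/(2.9+5.25)² = 24.816 kPa
Final effective stress: σ'_f = σ'_0 + Δσ = 56.1 + 24.816 = 80.916 kPa.
Normally consolidated clay, so the full stress increment lies on the virgin compression line:
S_c = C_c·H/(1+e₀)·log₁₀(σ'_f/σ'_0) = 0.2×5.9/(1+0.64)×log₁₀(80.916/56.1)
    = 0.71951 × 0.15907 = 0.1145 m

S_c ≈ 0.114 m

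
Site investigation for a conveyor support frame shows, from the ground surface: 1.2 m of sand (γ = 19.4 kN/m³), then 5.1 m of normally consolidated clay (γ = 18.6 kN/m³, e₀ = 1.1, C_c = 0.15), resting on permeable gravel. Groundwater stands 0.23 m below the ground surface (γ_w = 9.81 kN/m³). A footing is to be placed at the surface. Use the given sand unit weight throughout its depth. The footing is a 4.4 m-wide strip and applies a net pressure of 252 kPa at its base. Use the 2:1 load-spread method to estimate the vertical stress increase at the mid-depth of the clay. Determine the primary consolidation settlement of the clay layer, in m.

S_c ≈ 0.247 m

Mid-depth of clay below the ground surface: z = 1.2 + 5.1/2 = 3.75 m.
Total vertical stress at mid-clay: σ_v = 19.4×1.2 + 18.6×2.55 = 70.71 kPa.
Pore pressure: u = 9.81×(3.75 − 0.23) = 34.531 kPa.
Initial effective stress: σ'_0 = σ_v − u = 70.71 − 34.531 = 36.179 kPa.
Stress increase at mid-clay by the 2:1 spreading method:
Δσ = qB/(B+z) = 252×4.4/(4.4+3.75) = 136.05 kPa
Final effective stress: σ'_f = σ'_0 + Δσ = 36.179 + 136.05 = 172.23 kPa.
Normally consolidated clay, so the full stress increment lies on the virgin compression line:
S_c = C_c·H/(1+e₀)·log₁₀(σ'_f/σ'_0) = 0.15×5.1/(1+1.1)×log₁₀(172.23/36.179)
    = 0.36429 × 0.67765 = 0.2469 m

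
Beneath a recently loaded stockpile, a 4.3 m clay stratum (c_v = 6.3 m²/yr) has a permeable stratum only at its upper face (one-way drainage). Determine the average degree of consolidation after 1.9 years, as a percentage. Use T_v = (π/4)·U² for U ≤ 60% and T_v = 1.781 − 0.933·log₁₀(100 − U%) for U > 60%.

U ≈ 83.6 %

Drainage path length: H_d = H = 4.3 m (single drainage).
T_v = c_v·t/H_d² = 6.3×1.9/4.3² = 0.64738.
T_v = 0.64738 corresponds to the U > 60% branch:
U = 1 − 10^((1.781 − T_v)/0.933)/100 = 0.8359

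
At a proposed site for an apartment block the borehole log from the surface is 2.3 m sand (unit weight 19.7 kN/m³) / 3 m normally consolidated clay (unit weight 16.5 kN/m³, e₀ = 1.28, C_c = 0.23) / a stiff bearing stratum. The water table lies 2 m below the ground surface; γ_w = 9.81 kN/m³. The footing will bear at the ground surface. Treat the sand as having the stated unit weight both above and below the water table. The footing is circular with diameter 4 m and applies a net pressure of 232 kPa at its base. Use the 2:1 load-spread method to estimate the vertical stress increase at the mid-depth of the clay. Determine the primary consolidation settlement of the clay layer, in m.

Mid-depth of clay below the ground surface: z = 2.3 + 3/2 = 3.8 m.
Total vertical stress at mid-clay: σ_v = 19.7×2.3 + 16.5×1.5 = 70.06 kPa.
Pore pressure: u = 9.81×(3.8 − 2) = 17.658 kPa.
Initial effective stress: σ'_0 = σ_v − u = 70.06 − 17.658 = 52.402 kPa.
Stress increase at mid-clay by the 2:1 spreading method:
Δσ ≈ qD²/(D+z)² = 232×4²/(4+3.8)² = 61.012 kPa
Final effective stress: σ'_f = σ'_0 + Δσ = 52.402 + 61.012 = 113.41 kPa.
Normally consolidated clay, so the full stress increment lies on the virgin compression line:
S_c = C_c·H/(1+e₀)·log₁₀(σ'_f/σ'_0) = 0.23×3/(1+1.28)×log₁₀(113.41/52.402)
    = 0.30263 × 0.3353 = 0.1015 m

S_c ≈ 0.101 m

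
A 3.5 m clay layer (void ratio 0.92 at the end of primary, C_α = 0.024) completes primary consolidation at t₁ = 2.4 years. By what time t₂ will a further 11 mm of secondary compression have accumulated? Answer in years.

t₂ ≈ 4.28 years

S_s = C_α·H/(1+e_p)·log₁₀(t₂/t₁) ⇒ log₁₀(t₂/t₁) = S_s·(1+e_p)/(C_α·H).
log₁₀(t₂/t₁) = 0.011 × (1+0.92) / (0.024×3.5) = 0.2514
t₂ = t₁ × 10^0.2514 = 2.4 × 1.784 = 4.282 years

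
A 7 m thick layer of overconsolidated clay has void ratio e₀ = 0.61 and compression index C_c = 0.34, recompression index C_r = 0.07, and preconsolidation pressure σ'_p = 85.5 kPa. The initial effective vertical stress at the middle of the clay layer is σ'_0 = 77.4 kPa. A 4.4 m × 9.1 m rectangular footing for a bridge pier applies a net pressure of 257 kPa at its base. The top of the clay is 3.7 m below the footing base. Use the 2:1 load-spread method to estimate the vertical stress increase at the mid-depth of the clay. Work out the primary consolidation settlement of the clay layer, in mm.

S_c ≈ 291 mm

Mid-depth of clay below the footing base: z = 3.7 + 7/2 = 7.2 m.
Stress increase at mid-clay by the 2:1 spreading method:
Δσ = qBL/((B+z)(L+z)) = 257×4.4×9.1/((4.4+7.2)(9.1+7.2)) = 54.423 kPa
Final effective stress: σ'_f = 77.4 + 54.423 = 131.82 kPa.
σ'_f = 131.82 > σ'_p = 85.5 kPa, so the stress path crosses the preconsolidation pressure — recompression up to σ'_p, then virgin compression beyond:
S_c = H/(1+e₀)·[C_r·log₁₀(σ'_p/σ'_0) + C_c·log₁₀(σ'_f/σ'_p)]
    = 7/1.61 × [0.07×log₁₀(85.5/77.4) + 0.34×log₁₀(131.82/85.5)]
    = 4.3478 × [0.0030258 + 0.063925] = 0.2911 m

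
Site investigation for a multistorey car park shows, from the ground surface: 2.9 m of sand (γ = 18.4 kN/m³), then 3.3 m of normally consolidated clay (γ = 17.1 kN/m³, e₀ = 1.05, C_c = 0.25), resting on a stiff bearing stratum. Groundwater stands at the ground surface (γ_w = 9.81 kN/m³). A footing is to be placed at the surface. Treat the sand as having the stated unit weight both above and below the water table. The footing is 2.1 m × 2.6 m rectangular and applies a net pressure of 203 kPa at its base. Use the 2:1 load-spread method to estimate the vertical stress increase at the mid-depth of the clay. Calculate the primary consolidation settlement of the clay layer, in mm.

Mid-depth of clay below the ground surface: z = 2.9 + 3.3/2 = 4.55 m.
Total vertical stress at mid-clay: σ_v = 18.4×2.9 + 17.1×1.65 = 81.575 kPa.
Pore pressure: u = 9.81×(4.55 − 0) = 44.636 kPa.
Initial effective stress: σ'_0 = σ_v − u = 81.575 − 44.636 = 36.939 kPa.
Stress increase at mid-clay by the 2:1 spreading method:
Δσ = qBL/((B+z)(L+z)) = 203×2.1×2.6/((2.1+4.55)(2.6+4.55)) = 23.311 kPa
Final effective stress: σ'_f = σ'_0 + Δσ = 36.939 + 23.311 = 60.25 kPa.
Normally consolidated clay, so the full stress increment lies on the virgin compression line:
S_c = C_c·H/(1+e₀)·log₁₀(σ'_f/σ'_0) = 0.25×3.3/(1+1.05)×log₁₀(60.25/36.939)
    = 0.40244 × 0.21247 = 0.08551 m

S_c ≈ 85.5 mm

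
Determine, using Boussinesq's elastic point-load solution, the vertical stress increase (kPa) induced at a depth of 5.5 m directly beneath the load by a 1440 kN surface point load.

Boussinesq vertical stress below a point load on an elastic half-space:
Δσ_z = 3P/(2πz²) · [1 + (r/z)²]^(−5/2)
r/z = 0/5.5 = 0; [1+(r/z)²]^(−5/2) = 1.
Δσ_z = 3×1440/(2π×5.5²) × 1 = 22.729 × 1 = 22.73 kPa

Δσ_z ≈ 22.7 kPa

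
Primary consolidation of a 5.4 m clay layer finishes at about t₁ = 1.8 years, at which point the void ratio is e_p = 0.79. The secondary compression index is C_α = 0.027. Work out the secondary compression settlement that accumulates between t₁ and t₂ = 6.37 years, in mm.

Secondary compression: S_s = C_α·H/(1+e_p)·log₁₀(t₂/t₁)
S_s = 0.027×5.4/(1+0.79)×log₁₀(6.37/1.8)
    = 0.08145 × 0.5489 = 0.04471 m

S_s ≈ 44.7 mm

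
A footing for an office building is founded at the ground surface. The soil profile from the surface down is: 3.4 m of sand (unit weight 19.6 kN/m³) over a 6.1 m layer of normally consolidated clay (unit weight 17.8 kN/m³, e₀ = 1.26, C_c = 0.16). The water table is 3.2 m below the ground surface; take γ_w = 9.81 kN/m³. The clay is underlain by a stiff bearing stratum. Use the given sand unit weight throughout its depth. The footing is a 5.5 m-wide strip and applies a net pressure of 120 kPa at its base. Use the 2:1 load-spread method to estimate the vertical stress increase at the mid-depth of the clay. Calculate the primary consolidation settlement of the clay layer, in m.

Mid-depth of clay below the ground surface: z = 3.4 + 6.1/2 = 6.45 m.
Total vertical stress at mid-clay: σ_v = 19.6×3.4 + 17.8×3.05 = 120.93 kPa.
Pore pressure: u = 9.81×(6.45 − 3.2) = 31.883 kPa.
Initial effective stress: σ'_0 = σ_v − u = 120.93 − 31.883 = 89.047 kPa.
Stress increase at mid-clay by the 2:1 spreading method:
Δσ = qB/(B+z) = 120×5.5/(5.5+6.45) = 55.23 kPa
Final effective stress: σ'_f = σ'_0 + Δσ = 89.047 + 55.23 = 144.28 kPa.
Normally consolidated clay, so the full stress increment lies on the virgin compression line:
S_c = C_c·H/(1+e₀)·log₁₀(σ'_f/σ'_0) = 0.16×6.1/(1+1.26)×log₁₀(144.28/89.047)
    = 0.43186 × 0.20959 = 0.09051 m

S_c ≈ 0.0905 m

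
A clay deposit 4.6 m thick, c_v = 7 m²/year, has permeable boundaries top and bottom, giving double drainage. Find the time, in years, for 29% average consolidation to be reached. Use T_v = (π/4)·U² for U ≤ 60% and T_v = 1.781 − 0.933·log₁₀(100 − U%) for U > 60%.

Drainage path length: H_d = H/2 = 2.3 m (double drainage).
U ≤ 60%: T_v = (π/4)·U² = (π/4)×0.29² = 0.066052.
t = T_v·H_d²/c_v = 0.066052×2.3²/7 = 0.04992 years.

t ≈ 0.0499 years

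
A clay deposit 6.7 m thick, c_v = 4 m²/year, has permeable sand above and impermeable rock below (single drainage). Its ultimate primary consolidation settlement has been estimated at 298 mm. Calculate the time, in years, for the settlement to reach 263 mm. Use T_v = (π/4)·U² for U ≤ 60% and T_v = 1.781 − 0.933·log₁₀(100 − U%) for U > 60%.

Drainage path length: H_d = H = 6.7 m (single drainage).
U = S(t)/S_ult = 263/298 = 0.8826.
U > 60%: T_v = 1.781 − 0.933·log₁₀(100 − 88.255) = 0.78283.
t = T_v·H_d²/c_v = 0.78283×6.7²/4 = 8.785 years.

t ≈ 8.79 years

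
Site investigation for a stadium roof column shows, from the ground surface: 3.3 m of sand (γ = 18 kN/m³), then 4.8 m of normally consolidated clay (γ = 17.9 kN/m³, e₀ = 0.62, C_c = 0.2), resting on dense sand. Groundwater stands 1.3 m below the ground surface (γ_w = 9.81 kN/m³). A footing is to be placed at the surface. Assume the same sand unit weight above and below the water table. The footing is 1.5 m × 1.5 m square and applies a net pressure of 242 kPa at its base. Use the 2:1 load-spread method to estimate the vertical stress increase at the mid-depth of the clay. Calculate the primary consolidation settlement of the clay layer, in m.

S_c ≈ 0.042 m

Mid-depth of clay below the ground surface: z = 3.3 + 4.8/2 = 5.7 m.
Total vertical stress at mid-clay: σ_v = 18×3.3 + 17.9×2.4 = 102.36 kPa.
Pore pressure: u = 9.81×(5.7 − 1.3) = 43.164 kPa.
Initial effective stress: σ'_0 = σ_v − u = 102.36 − 43.164 = 59.196 kPa.
Stress increase at mid-clay by the 2:1 spreading method:
Δσ = qBL/((B+z)(L+z)) = 242×1.5×1.5/((1.5+5.7)(1.5+5.7)) = 10.503 kPa
Final effective stress: σ'_f = σ'_0 + Δσ = 59.196 + 10.503 = 69.699 kPa.
Normally consolidated clay, so the full stress increment lies on the virgin compression line:
S_c = C_c·H/(1+e₀)·log₁₀(σ'_f/σ'_0) = 0.2×4.8/(1+0.62)×log₁₀(69.699/59.196)
    = 0.59259 × 0.070934 = 0.04203 m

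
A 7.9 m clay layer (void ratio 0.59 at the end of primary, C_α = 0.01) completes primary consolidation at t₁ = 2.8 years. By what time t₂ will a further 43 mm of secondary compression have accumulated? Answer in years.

S_s = C_α·H/(1+e_p)·log₁₀(t₂/t₁) ⇒ log₁₀(t₂/t₁) = S_s·(1+e_p)/(C_α·H).
log₁₀(t₂/t₁) = 0.043 × (1+0.59) / (0.01×7.9) = 0.8654
t₂ = t₁ × 10^0.8654 = 2.8 × 7.336 = 20.54 years

t₂ ≈ 20.5 years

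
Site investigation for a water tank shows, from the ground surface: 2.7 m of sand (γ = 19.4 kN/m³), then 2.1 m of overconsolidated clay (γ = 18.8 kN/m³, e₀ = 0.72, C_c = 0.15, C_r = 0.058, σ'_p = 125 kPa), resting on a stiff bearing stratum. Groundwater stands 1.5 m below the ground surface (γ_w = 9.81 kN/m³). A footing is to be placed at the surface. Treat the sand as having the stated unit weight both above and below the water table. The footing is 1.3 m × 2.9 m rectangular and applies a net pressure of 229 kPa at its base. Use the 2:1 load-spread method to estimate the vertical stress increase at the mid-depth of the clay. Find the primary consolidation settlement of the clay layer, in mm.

S_c ≈ 12.7 mm

Mid-depth of clay below the ground surface: z = 2.7 + 2.1/2 = 3.75 m.
Total vertical stress at mid-clay: σ_v = 19.4×2.7 + 18.8×1.05 = 72.12 kPa.
Pore pressure: u = 9.81×(3.75 − 1.5) = 22.073 kPa.
Initial effective stress: σ'_0 = σ_v − u = 72.12 − 22.073 = 50.047 kPa.
Stress increase at mid-clay by the 2:1 spreading method:
Δσ = qBL/((B+z)(L+z)) = 229×1.3×2.9/((1.3+3.75)(2.9+3.75)) = 25.708 kPa
Final effective stress: σ'_f = 50.047 + 25.708 = 75.755 kPa.
σ'_f = 75.755 ≤ σ'_p = 125 kPa, so the clay remains overconsolidated and only the recompression index applies:
S_c = C_r·H/(1+e₀)·log₁₀(σ'_f/σ'_0) = 0.058×2.1/1.72×log₁₀(75.755/50.047)
    = 0.070812 × 0.18003 = 0.01275 m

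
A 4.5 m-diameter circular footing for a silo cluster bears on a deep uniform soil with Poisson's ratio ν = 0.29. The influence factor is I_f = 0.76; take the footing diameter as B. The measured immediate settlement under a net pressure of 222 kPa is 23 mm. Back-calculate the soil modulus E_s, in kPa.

E_s ≈ 30200 kPa

S_e = q·B·(1−ν²)/E_s · I_f  ⇒  E_s = q·B·(1−ν²)·I_f / S_e.
E_s = 222 × 4.5 × 0.9159 × 0.76 / 0.023 = 30230 kPa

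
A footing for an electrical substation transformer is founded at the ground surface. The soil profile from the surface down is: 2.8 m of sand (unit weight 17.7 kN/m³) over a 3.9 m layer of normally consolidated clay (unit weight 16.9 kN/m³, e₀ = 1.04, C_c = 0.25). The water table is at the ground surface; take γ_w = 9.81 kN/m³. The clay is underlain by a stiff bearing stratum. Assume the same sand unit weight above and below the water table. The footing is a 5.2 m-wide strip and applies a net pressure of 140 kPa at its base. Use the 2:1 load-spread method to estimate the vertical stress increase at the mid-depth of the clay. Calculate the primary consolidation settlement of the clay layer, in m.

S_c ≈ 0.231 m

Mid-depth of clay below the ground surface: z = 2.8 + 3.9/2 = 4.75 m.
Total vertical stress at mid-clay: σ_v = 17.7×2.8 + 16.9×1.95 = 82.515 kPa.
Pore pressure: u = 9.81×(4.75 − 0) = 46.598 kPa.
Initial effective stress: σ'_0 = σ_v − u = 82.515 − 46.598 = 35.917 kPa.
Stress increase at mid-clay by the 2:1 spreading method:
Δσ = qB/(B+z) = 140×5.2/(5.2+4.75) = 73.166 kPa
Final effective stress: σ'_f = σ'_0 + Δσ = 35.917 + 73.166 = 109.08 kPa.
Normally consolidated clay, so the full stress increment lies on the virgin compression line:
S_c = C_c·H/(1+e₀)·log₁₀(σ'_f/σ'_0) = 0.25×3.9/(1+1.04)×log₁₀(109.08/35.917)
    = 0.47794 × 0.48245 = 0.2306 m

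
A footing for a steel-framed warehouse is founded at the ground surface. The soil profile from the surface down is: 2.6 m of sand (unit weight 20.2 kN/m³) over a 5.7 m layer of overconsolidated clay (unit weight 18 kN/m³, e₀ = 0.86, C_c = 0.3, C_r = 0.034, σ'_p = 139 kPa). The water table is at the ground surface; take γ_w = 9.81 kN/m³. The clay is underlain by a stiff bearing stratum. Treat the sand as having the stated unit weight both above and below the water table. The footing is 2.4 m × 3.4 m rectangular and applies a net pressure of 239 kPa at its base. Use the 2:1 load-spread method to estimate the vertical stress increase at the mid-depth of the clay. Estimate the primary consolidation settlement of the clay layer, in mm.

Mid-depth of clay below the ground surface: z = 2.6 + 5.7/2 = 5.45 m.
Total vertical stress at mid-clay: σ_v = 20.2×2.6 + 18×2.85 = 103.82 kPa.
Pore pressure: u = 9.81×(5.45 − 0) = 53.465 kPa.
Initial effective stress: σ'_0 = σ_v − u = 103.82 − 53.465 = 50.355 kPa.
Stress increase at mid-clay by the 2:1 spreading method:
Δσ = qBL/((B+z)(L+z)) = 239×2.4×3.4/((2.4+5.45)(3.4+5.45)) = 28.072 kPa
Final effective stress: σ'_f = 50.355 + 28.072 = 78.427 kPa.
σ'_f = 78.427 ≤ σ'_p = 139 kPa, so the clay remains overconsolidated and only the recompression index applies:
S_c = C_r·H/(1+e₀)·log₁₀(σ'_f/σ'_0) = 0.034×5.7/1.86×log₁₀(78.427/50.355)
    = 0.10419 × 0.19242 = 0.02005 m

S_c ≈ 20 mm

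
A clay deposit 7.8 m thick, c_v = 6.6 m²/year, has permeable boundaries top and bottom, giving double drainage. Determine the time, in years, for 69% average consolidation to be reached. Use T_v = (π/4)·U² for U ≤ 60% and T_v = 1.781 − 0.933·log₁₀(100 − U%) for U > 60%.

t ≈ 0.898 years

Drainage path length: H_d = H/2 = 3.9 m (double drainage).
U > 60%: T_v = 1.781 − 0.933·log₁₀(100 − 69) = 0.38956.
t = T_v·H_d²/c_v = 0.38956×3.9²/6.6 = 0.8978 years.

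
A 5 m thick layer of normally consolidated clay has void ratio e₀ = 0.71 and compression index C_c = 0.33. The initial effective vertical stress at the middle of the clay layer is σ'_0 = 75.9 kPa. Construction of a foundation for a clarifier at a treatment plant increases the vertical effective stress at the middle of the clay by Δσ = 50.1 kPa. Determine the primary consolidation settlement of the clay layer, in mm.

S_c ≈ 212 mm

Final effective stress: σ'_f = σ'_0 + Δσ = 75.9 + 50.1 = 126 kPa.
Normally consolidated clay, so the full stress increment lies on the virgin compression line:
S_c = C_c·H/(1+e₀)·log₁₀(σ'_f/σ'_0) = 0.33×5/(1+0.71)×log₁₀(126/75.9)
    = 0.96491 × 0.22013 = 0.2124 m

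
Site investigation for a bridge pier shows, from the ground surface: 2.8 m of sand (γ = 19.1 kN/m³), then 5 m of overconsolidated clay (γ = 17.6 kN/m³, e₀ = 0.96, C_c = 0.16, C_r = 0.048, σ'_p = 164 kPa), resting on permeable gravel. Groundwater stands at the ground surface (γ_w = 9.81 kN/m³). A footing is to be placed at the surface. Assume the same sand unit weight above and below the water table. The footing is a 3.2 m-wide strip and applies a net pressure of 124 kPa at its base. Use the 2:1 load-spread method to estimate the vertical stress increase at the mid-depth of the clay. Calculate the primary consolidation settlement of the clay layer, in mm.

S_c ≈ 37.6 mm

Mid-depth of clay below the ground surface: z = 2.8 + 5/2 = 5.3 m.
Total vertical stress at mid-clay: σ_v = 19.1×2.8 + 17.6×2.5 = 97.48 kPa.
Pore pressure: u = 9.81×(5.3 − 0) = 51.993 kPa.
Initial effective stress: σ'_0 = σ_v − u = 97.48 − 51.993 = 45.487 kPa.
Stress increase at mid-clay by the 2:1 spreading method:
Δσ = qB/(B+z) = 124×3.2/(3.2+5.3) = 46.682 kPa
Final effective stress: σ'_f = 45.487 + 46.682 = 92.169 kPa.
σ'_f = 92.169 ≤ σ'_p = 164 kPa, so the clay remains overconsolidated and only the recompression index applies:
S_c = C_r·H/(1+e₀)·log₁₀(σ'_f/σ'_0) = 0.048×5/1.96×log₁₀(92.169/45.487)
    = 0.12245 × 0.3067 = 0.03755 m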